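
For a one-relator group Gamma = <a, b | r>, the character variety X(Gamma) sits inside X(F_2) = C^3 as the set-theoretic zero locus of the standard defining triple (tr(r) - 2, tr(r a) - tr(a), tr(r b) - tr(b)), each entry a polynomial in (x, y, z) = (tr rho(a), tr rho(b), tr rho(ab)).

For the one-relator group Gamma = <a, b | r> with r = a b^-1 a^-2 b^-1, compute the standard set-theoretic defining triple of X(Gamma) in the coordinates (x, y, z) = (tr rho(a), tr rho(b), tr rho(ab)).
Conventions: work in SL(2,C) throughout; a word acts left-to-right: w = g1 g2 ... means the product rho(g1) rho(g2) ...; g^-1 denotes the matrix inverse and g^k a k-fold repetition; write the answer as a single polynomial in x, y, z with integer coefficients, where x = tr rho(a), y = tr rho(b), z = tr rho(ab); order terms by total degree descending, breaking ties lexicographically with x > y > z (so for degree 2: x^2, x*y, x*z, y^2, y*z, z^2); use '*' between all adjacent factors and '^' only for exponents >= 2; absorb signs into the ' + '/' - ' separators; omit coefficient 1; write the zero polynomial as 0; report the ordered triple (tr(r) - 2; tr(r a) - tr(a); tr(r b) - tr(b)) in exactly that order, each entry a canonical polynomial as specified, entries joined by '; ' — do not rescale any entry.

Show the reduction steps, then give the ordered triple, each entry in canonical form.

x^2*y*z - x^3 - x*y^2 - x*z^2 + y*z + 3*x - 2; x^3*y*z - x^4 - x^2*y^2 - x^2*z^2 + 4*x^2 + y^2 - x - 2; -y + z

trace(b^-1 a) = trace(a)*trace(b) - trace(a b)   [inverse elimination on b] = x*y - z
trace(b^-1 a b^-1) = trace(b^-1 a)*trace(b) - trace(b^-1 a b)   [inverse elimination on b] = x*y^2 - y*z - x
trace(a^2) = trace(a)*trace(a) - trace(1)   [square of a] = x^2 - 2
trace(a^2 b) = trace(a)*trace(b a) - trace(b)   [square of a] = x*z - y
trace(a b^-1 a) = trace(a^2)*trace(b) - trace(a^2 b)   [inverse elimination on b] = x^2*y - x*z - y
trace(a b a b) = trace(a b)*trace(a b) - trace(1)   [split at a repeated a] = z^2 - 2
trace(a b^-1 a b) = trace(a b a)*trace(b) - trace(a b a b)   [inverse elimination on b] = x*y*z - y^2 - z^2 + 2
trace(b^-1 a b^-1 a) = trace(a b^-1 a)*trace(b) - trace(a b^-1 a b)   [inverse elimination on b] = x^2*y^2 - 2*x*y*z + z^2 - 2
trace(a^-1 b^-1 a b^-1) = trace(b^-1 a b^-1)*trace(a) - trace(b^-1 a b^-1 a)   [inverse elimination on a] = x*y*z - x^2 - z^2 + 2
trace(a b^-1 a^-2 b^-1) = trace(a^-1 b^-1 a b^-1)*trace(a) - trace(a^-1 b^-1 a b^-1 a)   [inverse elimination on a] = x^2*y*z - x^3 - x*y^2 - x*z^2 + y*z + 3*x
trace(a^2 b^-1 a^-1 b) = trace(a^-1 b a^2)*trace(b) - trace(a^-1 b a^2 b)  (eliminate b^-1) = -x^2*y*z + x^3 + x*y^2 + x*z^2 - 3*x
trace(b^-1 a^2 b^-1 a^-1) = trace(a^2 b^-1 a^-1)*trace(b) - trace(a^2 b^-1 a^-1 b)  (eliminate b^-1) = x^2*y*z - x^3 - x*z^2 - y*z + 3*x
trace(b^-1 a^2 b^-1) = trace(b^-1 a^2)*trace(b) - trace(b^-1 a^2 b)  (eliminate b^-1) = x^2*y^2 - x*y*z - x^2 - y^2 + 2
trace(a b^-1 a^-2 b^-1 a) = trace(b^-1 a^2 b^-1 a^-1)*trace(a) - trace(b^-1 a^2 b^-1)  (eliminate a^-1) = x^3*y*z - x^4 - x^2*y^2 - x^2*z^2 + 4*x^2 + y^2 - 2
assemble the triple (trace(r) - 2; trace(r a) - x; trace(r b) - y)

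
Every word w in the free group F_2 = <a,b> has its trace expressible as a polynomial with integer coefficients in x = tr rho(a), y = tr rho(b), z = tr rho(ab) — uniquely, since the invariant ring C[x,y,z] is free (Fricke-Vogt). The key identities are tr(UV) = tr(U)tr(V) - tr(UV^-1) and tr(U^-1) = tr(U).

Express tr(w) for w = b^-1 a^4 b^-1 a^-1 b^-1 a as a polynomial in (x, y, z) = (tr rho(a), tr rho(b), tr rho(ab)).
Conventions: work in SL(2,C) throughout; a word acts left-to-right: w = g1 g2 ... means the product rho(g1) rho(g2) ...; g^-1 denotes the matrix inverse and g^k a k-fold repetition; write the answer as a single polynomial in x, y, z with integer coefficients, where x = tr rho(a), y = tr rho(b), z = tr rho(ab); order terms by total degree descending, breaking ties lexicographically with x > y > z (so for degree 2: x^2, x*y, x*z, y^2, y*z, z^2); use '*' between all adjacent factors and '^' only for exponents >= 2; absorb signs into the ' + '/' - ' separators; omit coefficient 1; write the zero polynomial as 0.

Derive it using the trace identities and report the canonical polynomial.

x^5*y^2*z - x^6*y - 2*x^4*y*z^2 + x^5*z - 3*x^3*y^2*z + x^3*z^3 + 5*x^4*y + 5*x^2*y*z^2 - 5*x^3*z + x*y^2*z - 2*x*z^3 - 6*x^2*y - y*z^2 + 6*x*z + y

trace(a^2) = trace(a)*trace(a) - trace(1)  (reduce the a square) = x^2 - 2
trace(a^3) = trace(a)*trace(a^2) - trace(a)  (reduce the a square) = x^3 - 3*x
trace(a^4) = trace(a)*trace(a^3) - trace(a^2)  (reduce the a square) = x^4 - 4*x^2 + 2
and trace(b a^2) = trace(a)*trace(b a) - trace(b)  (reduce the a square) = x*z - y
next, trace(a b a^2) = trace(a)*trace(b a^2) - trace(b a)  (reduce the a square) = x^2*z - x*y - z
next, trace(a^4 b) = trace(a)*trace(a b a^2) - trace(a b a)  (reduce the a square) = x^3*z - x^2*y - 2*x*z + y
trace(a b^-1 a^3) = trace(a^4)*trace(b) - trace(a^4 b)  (eliminate b^-1) = x^4*y - x^3*z - 3*x^2*y + 2*x*z + y
trace(b a b a) = trace(a b)*trace(a b) - trace(1)  (split on a) = z^2 - 2
trace(b a b) = trace(b)*trace(a b) - trace(a)  (reduce the b square) = y*z - x
next, trace(b a b a^2) = trace(a)*trace(b a b a) - trace(b a b)  (reduce the a square) = x*z^2 - y*z - x
trace(a^3 b a b) = trace(a)*trace(b a b a^2) - trace(b a b a)  (reduce the a square) = x^2*z^2 - x*y*z - x^2 - z^2 + 2
and trace(a b^-1 a^3 b) = trace(a^3 b a)*trace(b) - trace(a^3 b a b)  (eliminate b^-1) = x^3*y*z - x^2*y^2 - x^2*z^2 - x*y*z + x^2 + y^2 + z^2 - 2
and trace(b^-1 a b^-1 a^3) = trace(a b^-1 a^3)*trace(b) - trace(a b^-1 a^3 b)  (eliminate b^-1) = x^4*y^2 - 2*x^3*y*z - 2*x^2*y^2 + x^2*z^2 + 3*x*y*z - x^2 - z^2 + 2
trace(a^5) = trace(a)*trace(a^4) - trace(a^3)  (reduce the a square) = x^5 - 5*x^3 + 5*x
trace(a^5 b) = trace(a)*trace(a^2 b a^2) - trace(a^2 b a)  (reduce the a square) = x^4*z - x^3*y - 3*x^2*z + 2*x*y + z
next, trace(a b^-1 a^4) = trace(a^5)*trace(b) - trace(a^5 b)  (eliminate b^-1) = x^5*y - x^4*z - 4*x^3*y + 3*x^2*z + 3*x*y - z
next, trace(a^4 b a^2) = trace(a)*trace(a b a^4) - trace(a b a^3)  (reduce the a square) = x^5*z - x^4*y - 4*x^3*z + 3*x^2*y + 3*x*z - y
and trace(b^2) = trace(b)*trace(b) - trace(1)  (reduce the b square) = y^2 - 2
trace(b a^2 b) = trace(a)*trace(b^2 a) - trace(b^2)  (reduce the a square) = x*y*z - x^2 - y^2 + 2
next, trace(a b a^2 b a) = trace(a)*trace(b a^2 b a) - trace(b a^2 b)  (reduce the a square) = x^2*z^2 - 2*x*y*z + y^2 - 2
next, trace(b a^2 b a^3) = trace(a)*trace(a b a^2 b a) - trace(a b a^2 b)  (reduce the a square) = x^3*z^2 - 2*x^2*y*z + x*y^2 - x*z^2 + y*z - x
and trace(a^4 b a^2 b) = trace(a)*trace(b a^2 b a^3) - trace(b a^2 b a^2)  (reduce the a square) = x^4*z^2 - 2*x^3*y*z + x^2*y^2 - 2*x^2*z^2 + 3*x*y*z - x^2 - y^2 + 2
trace(a b^-1 a^4 b a) = trace(a^4 b a^2)*trace(b) - trace(a^4 b a^2 b)  (eliminate b^-1) = x^5*y*z - x^4*y^2 - x^4*z^2 - 2*x^3*y*z + 2*x^2*y^2 + 2*x^2*z^2 + x^2 - 2
trace(a^2 b a b a^2) = trace(a)*trace(a b a b a^2) - trace(a b a b a)  (reduce the a square) = x^3*z^2 - x^2*y*z - x^3 - 2*x*z^2 + y*z + 3*x
and trace(a^4 b a b a) = trace(a)*trace(a^2 b a b a^2) - trace(a^2 b a b a)  (reduce the a square) = x^4*z^2 - x^3*y*z - x^4 - 3*x^2*z^2 + 2*x*y*z + 4*x^2 + z^2 - 2
trace(b a b a b a) = trace(b a)*trace(b a b a) - trace(b^-1 a^-1)  (split on b) = z^3 - 3*z
trace(b a b a b) = trace(b)*trace(a b a b) - trace(a b a)  (reduce the b square) = y*z^2 - x*z - y
and trace(b a b a b a^2) = trace(a)*trace(b a b a b a) - trace(b a b a b)  (reduce the a square) = x*z^3 - y*z^2 - 2*x*z + y
and trace(a b a b a b a^2) = trace(a)*trace(b a b a b a^2) - trace(b a b a b a)  (reduce the a square) = x^2*z^3 - x*y*z^2 - 2*x^2*z - z^3 + x*y + 3*z
trace(a^4 b a b a b) = trace(a)*trace(a b a b a b a^2) - trace(a b a b a b a)  (reduce the a square) = x^3*z^3 - x^2*y*z^2 - 2*x^3*z - 2*x*z^3 + x^2*y + y*z^2 + 5*x*z - y
next, trace(a b^-1 a^4 b a b) = trace(a^4 b a b a)*trace(b) - trace(a^4 b a b a b)  (eliminate b^-1) = x^4*y*z^2 - x^3*y^2*z - x^3*z^3 - x^4*y - 2*x^2*y*z^2 + 2*x^3*z + 2*x*y^2*z + 2*x*z^3 + 3*x^2*y - 5*x*z - y
and trace(b^-1 a b^-1 a^4 b a) = trace(a b^-1 a^4 b a)*trace(b) - trace(a b^-1 a^4 b a b)  (eliminate b^-1) = x^5*y^2*z - x^4*y^3 - 2*x^4*y*z^2 - x^3*y^2*z + x^3*z^3 + x^4*y + 2*x^2*y^3 + 4*x^2*y*z^2 - 2*x^3*z - 2*x*y^2*z - 2*x*z^3 - 2*x^2*y + 5*x*z - y
trace(a^-1 b^-1 a b^-1 a^4 b) = trace(b^-1 a b^-1 a^4 b)*trace(a) - trace(b^-1 a b^-1 a^4 b a)  (eliminate a^-1) = -x^5*y^2*z + x^6*y + x^4*y^3 + 2*x^4*y*z^2 - x^5*z + x^3*y^2*z - x^3*z^3 - 5*x^4*y - 2*x^2*y^3 - 4*x^2*y*z^2 + 5*x^3*z + 2*x*y^2*z + 2*x*z^3 + 5*x^2*y - 6*x*z + y
next, trace(b^-1 a^4 b^-1 a^-1 b^-1 a) = trace(a^-1 b^-1 a b^-1 a^4)*trace(b) - trace(a^-1 b^-1 a b^-1 a^4 b)  (eliminate b^-1) = x^5*y^2*z - x^6*y - 2*x^4*y*z^2 + x^5*z - 3*x^3*y^2*z + x^3*z^3 + 5*x^4*y + 5*x^2*y*z^2 - 5*x^3*z + x*y^2*z - 2*x*z^3 - 6*x^2*y - y*z^2 + 6*x*z + y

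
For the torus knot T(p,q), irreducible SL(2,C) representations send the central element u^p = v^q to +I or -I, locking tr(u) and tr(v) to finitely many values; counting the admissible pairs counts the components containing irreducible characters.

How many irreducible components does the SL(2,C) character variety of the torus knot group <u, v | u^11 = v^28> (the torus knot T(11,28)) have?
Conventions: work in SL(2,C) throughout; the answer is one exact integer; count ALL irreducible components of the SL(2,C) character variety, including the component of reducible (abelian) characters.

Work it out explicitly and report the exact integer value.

136

Gamma = < u, v | u^11 = v^28 > (torus knot T(11,28)); the central element u^11 = v^28 acts as +I or -I in any irreducible SL(2,C) representation.
On an irreducible component, tr(u) is locked at 2*cos(pi*alpha/11) for some alpha in 1..10, and tr(v) at 2*cos(pi*beta/28) for some beta in 1..27.
The two central values (-1)^alpha I and (-1)^beta I must be the same matrix, so alpha and beta share a parity.
Counting: 5 odd alphas x 14 odd betas + 5 even alphas x 13 even betas = 70 + 65 = 135.
That is 135 components of irreducible characters, and with the reducible (abelian) component the total is 136.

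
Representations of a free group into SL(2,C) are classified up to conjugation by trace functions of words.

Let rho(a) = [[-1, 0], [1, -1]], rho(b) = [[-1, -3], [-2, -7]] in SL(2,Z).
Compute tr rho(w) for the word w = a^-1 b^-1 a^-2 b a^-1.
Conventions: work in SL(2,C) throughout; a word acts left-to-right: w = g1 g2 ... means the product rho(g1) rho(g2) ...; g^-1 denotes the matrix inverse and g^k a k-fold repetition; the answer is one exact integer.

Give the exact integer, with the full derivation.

rho(a^-1) = [[-1, 0], [-1, -1]]
... * rho(b^-1) = [[-7, 3], [2, -1]]  ->  [[7, -3], [5, -2]]
... * rho(a^-1) = [[-1, 0], [-1, -1]]  ->  [[-4, 3], [-3, 2]]
... * rho(a^-1) = [[-1, 0], [-1, -1]]  ->  [[1, -3], [1, -2]]
... * rho(b) = [[-1, -3], [-2, -7]]  ->  [[5, 18], [3, 11]]
... * rho(a^-1) = [[-1, 0], [-1, -1]]  ->  [[-23, -18], [-14, -11]]
tr = -23 + -11 = -34

-34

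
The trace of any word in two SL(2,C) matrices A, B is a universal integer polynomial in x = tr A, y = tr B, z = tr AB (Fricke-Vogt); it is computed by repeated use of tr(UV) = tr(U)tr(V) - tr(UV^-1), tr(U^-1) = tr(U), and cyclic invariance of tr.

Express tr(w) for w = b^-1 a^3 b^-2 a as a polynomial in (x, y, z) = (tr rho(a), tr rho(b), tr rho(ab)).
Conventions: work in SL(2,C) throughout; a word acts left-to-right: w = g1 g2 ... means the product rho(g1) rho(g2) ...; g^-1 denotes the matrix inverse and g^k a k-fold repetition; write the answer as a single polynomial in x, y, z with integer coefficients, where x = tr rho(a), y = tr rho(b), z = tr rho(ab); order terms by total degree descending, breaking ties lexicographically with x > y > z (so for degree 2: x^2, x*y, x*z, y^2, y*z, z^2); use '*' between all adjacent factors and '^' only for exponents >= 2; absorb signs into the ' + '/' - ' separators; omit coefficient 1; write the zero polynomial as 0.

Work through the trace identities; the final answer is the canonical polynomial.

tr(a^2) = tr(a)*tr(a) - tr(1)  (reduce the a square) = x^2 - 2
tr(a^3) = tr(a)*tr(a^2) - tr(a)  (reduce the a square) = x^3 - 3*x
tr(a^4) = tr(a)*tr(a^3) - tr(a^2)  (reduce the a square) = x^4 - 4*x^2 + 2
tr(b a^2) = tr(a)*tr(b a) - tr(b)  (reduce the a square) = x*z - y
tr(a b a^2) = tr(a)*tr(b a^2) - tr(b a)  (reduce the a square) = x^2*z - x*y - z
tr(a^4 b) = tr(a)*tr(a b a^2) - tr(a b a)  (reduce the a square) = x^3*z - x^2*y - 2*x*z + y
tr(a^3 b^-1 a) = tr(a^4)*tr(b) - tr(a^4 b)  (eliminate b^-1) = x^4*y - x^3*z - 3*x^2*y + 2*x*z + y
tr(b a b a) = tr(b a)*tr(b a) - tr(1)  (split on b) = z^2 - 2
tr(b a b) = tr(b)*tr(a b) - tr(a)  (reduce the b square) = y*z - x
tr(a b a b a) = tr(a)*tr(b a b a) - tr(b a b)  (reduce the a square) = x*z^2 - y*z - x
tr(a b a^3 b) = tr(a)*tr(a b a b a) - tr(a b a b)  (reduce the a square) = x^2*z^2 - x*y*z - x^2 - z^2 + 2
tr(a^3 b^-1 a b) = tr(a b a^3)*tr(b) - tr(a b a^3 b)  (eliminate b^-1) = x^3*y*z - x^2*y^2 - x^2*z^2 - x*y*z + x^2 + y^2 + z^2 - 2
tr(a b^-1 a^3 b^-1) = tr(a^3 b^-1 a)*tr(b) - tr(a^3 b^-1 a b)  (eliminate b^-1) = x^4*y^2 - 2*x^3*y*z - 2*x^2*y^2 + x^2*z^2 + 3*x*y*z - x^2 - z^2 + 2
tr(b^-1 a^3 b^-2 a) = tr(a b^-1 a^3 b^-1)*tr(b) - tr(a b^-1 a^3)  (eliminate b^-1) = x^4*y^3 - 2*x^3*y^2*z - x^4*y - 2*x^2*y^3 + x^2*y*z^2 + x^3*z + 3*x*y^2*z + 2*x^2*y - y*z^2 - 2*x*z + y

x^4*y^3 - 2*x^3*y^2*z - x^4*y - 2*x^2*y^3 + x^2*y*z^2 + x^3*z + 3*x*y^2*z + 2*x^2*y - y*z^2 - 2*x*z + y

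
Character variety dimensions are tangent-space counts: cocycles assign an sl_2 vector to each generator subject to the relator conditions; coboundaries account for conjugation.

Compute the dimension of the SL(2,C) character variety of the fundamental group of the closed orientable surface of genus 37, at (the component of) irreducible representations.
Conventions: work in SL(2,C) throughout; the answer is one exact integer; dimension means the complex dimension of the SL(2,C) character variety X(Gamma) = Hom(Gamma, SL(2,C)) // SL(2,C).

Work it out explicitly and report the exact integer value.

The genus-37 surface group: 2g = 74 generators, one relator prod [a_i, b_i].
Before the relator condition, cocycle space has dim 3*74 = 222.
H^2 = coker(d_2) is dual to H^0 = 0 at irreducible rho (Poincare duality), so d_2 is onto: dim Z^1 = 219.
As always at irreducible rho, dim B^1 = 3.
dim X = dim H^1 = 219 - 3 = 216.

216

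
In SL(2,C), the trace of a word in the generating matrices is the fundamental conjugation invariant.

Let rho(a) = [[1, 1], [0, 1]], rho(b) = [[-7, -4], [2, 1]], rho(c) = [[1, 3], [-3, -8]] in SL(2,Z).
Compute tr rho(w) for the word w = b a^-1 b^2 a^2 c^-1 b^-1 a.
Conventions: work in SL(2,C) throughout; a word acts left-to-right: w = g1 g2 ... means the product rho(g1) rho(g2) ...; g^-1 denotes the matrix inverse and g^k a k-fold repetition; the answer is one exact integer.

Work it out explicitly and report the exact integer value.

rho(b) = [[-7, -4], [2, 1]]
... * rho(a^-1) = [[1, -1], [0, 1]]  ->  [[-7, 3], [2, -1]]
... * rho(b) = [[-7, -4], [2, 1]]  ->  [[55, 31], [-16, -9]]
... * rho(b) = [[-7, -4], [2, 1]]  ->  [[-323, -189], [94, 55]]
... * rho(a) = [[1, 1], [0, 1]]  ->  [[-323, -512], [94, 149]]
... * rho(a) = [[1, 1], [0, 1]]  ->  [[-323, -835], [94, 243]]
... * rho(c^-1) = [[-8, -3], [3, 1]]  ->  [[79, 134], [-23, -39]]
... * rho(b^-1) = [[1, 4], [-2, -7]]  ->  [[-189, -622], [55, 181]]
... * rho(a) = [[1, 1], [0, 1]]  ->  [[-189, -811], [55, 236]]
tr = -189 + 236 = 47

47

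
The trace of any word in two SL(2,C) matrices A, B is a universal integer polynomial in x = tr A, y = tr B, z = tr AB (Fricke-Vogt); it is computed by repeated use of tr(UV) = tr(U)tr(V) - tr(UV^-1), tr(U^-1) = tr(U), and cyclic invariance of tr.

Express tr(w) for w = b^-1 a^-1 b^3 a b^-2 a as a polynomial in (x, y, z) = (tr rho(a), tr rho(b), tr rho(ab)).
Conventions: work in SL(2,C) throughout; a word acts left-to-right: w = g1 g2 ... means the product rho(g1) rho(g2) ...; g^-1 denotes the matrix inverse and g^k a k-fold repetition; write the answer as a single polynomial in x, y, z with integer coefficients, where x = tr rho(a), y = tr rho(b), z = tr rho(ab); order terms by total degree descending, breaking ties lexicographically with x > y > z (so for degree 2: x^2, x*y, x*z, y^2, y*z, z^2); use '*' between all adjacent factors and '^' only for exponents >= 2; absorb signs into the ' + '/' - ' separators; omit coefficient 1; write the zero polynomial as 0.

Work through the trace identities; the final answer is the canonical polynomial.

trace(a^2 b) = trace(a) * trace(b a) - trace(b) = x*z - y
trace(a^2) = trace(a) * trace(a) - trace(1) = x^2 - 2
reduce: trace(b^2 a^2) = trace(b) * trace(a^2 b) - trace(a^2) = x*y*z - x^2 - y^2 + 2
so trace(b^2 a) = trace(b) * trace(a b) - trace(a) = y*z - x
trace(a^3 b^2) = trace(a) * trace(b^2 a^2) - trace(b^2 a) = x^2*y*z - x^3 - x*y^2 - y*z + 3*x
trace(a^3 b) = trace(a) * trace(b a^2) - trace(b a) = x^2*z - x*y - z
trace(a b^3 a^2) = trace(b) * trace(a^3 b^2) - trace(a^3 b) = x^2*y^2*z - x^3*y - x*y^3 - x^2*z - y^2*z + 4*x*y + z
so trace(a b a b) = trace(a b) * trace(a b) - trace(1)   [split at repeated a] = z^2 - 2
trace(a b a b^2) = trace(b) * trace(a b a b) - trace(a b a) = y*z^2 - x*z - y
trace(b a b^3 a) = trace(b) * trace(a b a b^2) - trace(a b a b) = y^2*z^2 - x*y*z - y^2 - z^2 + 2
reduce: trace(b^2 a b) = trace(b) * trace(a b^2) - trace(a b) = y^2*z - x*y - z
trace(b a b^3) = trace(b) * trace(b^2 a b) - trace(b^2 a) = y^3*z - x*y^2 - 2*y*z + x
trace(a b^3 a^2 b) = trace(a) * trace(b a b^3 a) - trace(b a b^3) = x*y^2*z^2 - x^2*y*z - y^3*z - x*z^2 + 2*y*z + x
trace(b^3 a^2 b^-1 a) = trace(a b^3 a^2) * trace(b) - trace(a b^3 a^2 b) = x^2*y^3*z - x^3*y^2 - x*y^4 - x*y^2*z^2 + 4*x*y^2 + x*z^2 - y*z - x
trace(a b^-1 a^-1 b^3 a) = trace(b^3 a^2 b^-1) * trace(a) - trace(b^3 a^2 b^-1 a) = -x^2*y^3*z + x^3*y^2 + x*y^4 + x*y^2*z^2 + x^2*y*z - x^3 - 5*x*y^2 - x*z^2 + y*z + 3*x
so trace(b^3 a b a b) = trace(b) * trace(b^2 a b a b) - trace(b^2 a b a) = y^3*z^2 - x*y^2*z - y^3 - 2*y*z^2 + x*z + 3*y
trace(a b a b a b) = trace(b a) * trace(b a b a) - trace(b^-1 a^-1)   [split at repeated b] = z^3 - 3*z
reduce: trace(a b a b a) = trace(a) * trace(b a b a) - trace(b a b) = x*z^2 - y*z - x
trace(a b a b a b^2) = trace(b) * trace(a b a b a b) - trace(a b a b a) = y*z^3 - x*z^2 - 2*y*z + x
so trace(b^3 a b a b a) = trace(b) * trace(a b a b a b^2) - trace(a b a b a b) = y^2*z^3 - x*y*z^2 - 2*y^2*z - z^3 + x*y + 3*z
trace(a^-1 b^3 a b a b) = trace(b^3 a b a b) * trace(a) - trace(b^3 a b a b a) = x*y^3*z^2 - x^2*y^2*z - y^2*z^3 - x*y^3 - x*y*z^2 + x^2*z + 2*y^2*z + z^3 + 2*x*y - 3*z
trace(a b^-1 a^-1 b^3 a b) = trace(a^-1 b^3 a b a) * trace(b) - trace(a^-1 b^3 a b a b) = -x*y^3*z^2 + x^2*y^2*z + y^4*z + y^2*z^3 + x*y*z^2 - x^2*z - 4*y^2*z - z^3 - x*y + 3*z
reduce: trace(b^-1 a b^-1 a^-1 b^3 a) = trace(a b^-1 a^-1 b^3 a) * trace(b) - trace(a b^-1 a^-1 b^3 a b) = -x^2*y^4*z + x^3*y^3 + x*y^5 + 2*x*y^3*z^2 - y^4*z - y^2*z^3 - x^3*y - 5*x*y^3 - 2*x*y*z^2 + x^2*z + 5*y^2*z + z^3 + 4*x*y - 3*z
so trace(b^-1 a^-1 b^3 a b^-2 a) = trace(b^-1 a b^-1 a^-1 b^3 a) * trace(b) - trace(b^-1 a b^-1 a^-1 b^3 a b) = -x^2*y^5*z + x^3*y^4 + x*y^6 + 2*x*y^4*z^2 + x^2*y^3*z - y^5*z - y^3*z^3 - 2*x^3*y^2 - 6*x*y^4 - 3*x*y^2*z^2 + 5*y^3*z + y*z^3 + x^3 + 9*x*y^2 + x*z^2 - 4*y*z - 3*x

-x^2*y^5*z + x^3*y^4 + x*y^6 + 2*x*y^4*z^2 + x^2*y^3*z - y^5*z - y^3*z^3 - 2*x^3*y^2 - 6*x*y^4 - 3*x*y^2*z^2 + 5*y^3*z + y*z^3 + x^3 + 9*x*y^2 + x*z^2 - 4*y*z - 3*x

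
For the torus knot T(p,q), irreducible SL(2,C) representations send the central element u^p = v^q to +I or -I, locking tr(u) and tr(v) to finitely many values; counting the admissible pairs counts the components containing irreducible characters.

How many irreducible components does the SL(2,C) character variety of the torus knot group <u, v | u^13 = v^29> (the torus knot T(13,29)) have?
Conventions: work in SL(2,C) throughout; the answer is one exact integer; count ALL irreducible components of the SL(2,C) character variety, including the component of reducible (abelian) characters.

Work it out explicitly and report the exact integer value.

For T(13,29): irreducibility forces the central element u^13 = v^29 to one of +I, -I.
This locks tr(u) to 2*cos(pi*alpha/13), alpha in 1..12, and tr(v) to 2*cos(pi*beta/29), beta in 1..28, on each component of irreducible characters.
Consistency of u^13 = (-1)^alpha I with v^29 = (-1)^beta I forces alpha = beta (mod 2).
count pairs: odd alpha (6 choices) x odd beta (14), plus even alpha (6) x even beta (14): 6*14 + 6*14 = 168.
components with irreducible characters: 168; plus the single component of reducible (abelian) characters: total 169.

169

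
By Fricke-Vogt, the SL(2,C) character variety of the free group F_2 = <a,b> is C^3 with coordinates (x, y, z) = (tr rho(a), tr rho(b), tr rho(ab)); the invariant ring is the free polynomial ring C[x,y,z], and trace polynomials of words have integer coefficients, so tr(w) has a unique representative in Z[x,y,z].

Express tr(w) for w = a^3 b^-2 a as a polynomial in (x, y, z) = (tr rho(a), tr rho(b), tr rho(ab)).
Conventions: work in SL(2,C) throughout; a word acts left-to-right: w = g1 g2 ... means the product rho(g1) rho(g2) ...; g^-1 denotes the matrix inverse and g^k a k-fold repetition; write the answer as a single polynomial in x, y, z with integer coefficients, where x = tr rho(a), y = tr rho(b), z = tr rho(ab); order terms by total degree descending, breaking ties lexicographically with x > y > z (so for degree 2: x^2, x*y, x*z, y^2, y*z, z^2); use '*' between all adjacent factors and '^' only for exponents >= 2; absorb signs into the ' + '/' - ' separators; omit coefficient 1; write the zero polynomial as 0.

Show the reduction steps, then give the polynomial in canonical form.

tr(a^2) = tr(a) * tr(a) - tr(1) = x^2 - 2
tr(a^3) = tr(a) * tr(a^2) - tr(a) = x^3 - 3*x
tr(a^4) = tr(a) * tr(a^3) - tr(a^2) = x^4 - 4*x^2 + 2
tr(a b a) = tr(a) * tr(b a) - tr(b) = x*z - y
tr(a b a^2) = tr(a) * tr(a b a) - tr(a b) = x^2*z - x*y - z
tr(a^4 b) = tr(a) * tr(a b a^2) - tr(a b a) = x^3*z - x^2*y - 2*x*z + y
tr(b^-1 a^4) = tr(a^4) * tr(b) - tr(a^4 b) = x^4*y - x^3*z - 3*x^2*y + 2*x*z + y
tr(a^3 b^-2 a) = tr(b^-1 a^4) * tr(b) - tr(b^-1 a^4 b) = x^4*y^2 - x^3*y*z - x^4 - 3*x^2*y^2 + 2*x*y*z + 4*x^2 + y^2 - 2

x^4*y^2 - x^3*y*z - x^4 - 3*x^2*y^2 + 2*x*y*z + 4*x^2 + y^2 - 2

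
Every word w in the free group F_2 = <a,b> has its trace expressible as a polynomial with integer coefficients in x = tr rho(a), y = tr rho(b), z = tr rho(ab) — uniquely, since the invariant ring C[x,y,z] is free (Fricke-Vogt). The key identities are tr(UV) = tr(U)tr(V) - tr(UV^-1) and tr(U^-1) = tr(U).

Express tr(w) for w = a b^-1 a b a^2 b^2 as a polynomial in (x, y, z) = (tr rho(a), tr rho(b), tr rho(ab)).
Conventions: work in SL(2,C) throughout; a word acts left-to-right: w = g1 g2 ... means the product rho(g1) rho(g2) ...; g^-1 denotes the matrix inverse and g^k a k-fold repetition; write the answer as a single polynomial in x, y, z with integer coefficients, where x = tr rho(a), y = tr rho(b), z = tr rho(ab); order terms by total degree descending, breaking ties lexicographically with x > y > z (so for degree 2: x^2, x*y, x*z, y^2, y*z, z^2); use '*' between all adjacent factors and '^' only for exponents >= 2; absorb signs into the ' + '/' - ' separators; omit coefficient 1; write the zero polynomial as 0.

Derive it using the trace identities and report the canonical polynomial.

reduce: tr(b a b a) = tr(b a)*tr(b a) - tr(1)   [split at repeated b] = z^2 - 2
so tr(b a b) = tr(b)*tr(a b) - tr(a) = y*z - x
tr(b a^2 b a) = tr(a)*tr(b a b a) - tr(b a b) = x*z^2 - y*z - x
tr(a^2 b) = tr(a)*tr(b a) - tr(b) = x*z - y
so tr(a^2) = tr(a)*tr(a) - tr(1) = x^2 - 2
so tr(b a^2 b) = tr(b)*tr(a^2 b) - tr(a^2) = x*y*z - x^2 - y^2 + 2
tr(a^2 b a^2 b) = tr(a)*tr(b a^2 b a) - tr(b a^2 b) = x^2*z^2 - 2*x*y*z + y^2 - 2
tr(a b a^2) = tr(a)*tr(a b a) - tr(a b) = x^2*z - x*y - z
so tr(a^2 b a^2) = tr(a)*tr(a b a^2) - tr(a b a) = x^3*z - x^2*y - 2*x*z + y
tr(a b a^2 b^2 a) = tr(b)*tr(a^2 b a^2 b) - tr(a^2 b a^2) = x^2*y*z^2 - x^3*z - 2*x*y^2*z + x^2*y + y^3 + 2*x*z - 3*y
so tr(a b a b a b) = tr(b a)*tr(b a b a) - tr(b^-1 a^-1)   [split at repeated b] = z^3 - 3*z
reduce: tr(b^2 a b a b a) = tr(b)*tr(a b a b a b) - tr(a b a b a) = y*z^3 - x*z^2 - 2*y*z + x
tr(a b a b^2) = tr(b)*tr(a b a b) - tr(a b a) = y*z^2 - x*z - y
so tr(b^2 a b a b) = tr(b)*tr(a b a b^2) - tr(a b a b) = y^2*z^2 - x*y*z - y^2 - z^2 + 2
reduce: tr(a b a^2 b^2 a b) = tr(a)*tr(b^2 a b a b a) - tr(b^2 a b a b) = x*y*z^3 - x^2*z^2 - y^2*z^2 - x*y*z + x^2 + y^2 + z^2 - 2
so tr(a b^-1 a b a^2 b^2) = tr(a b a^2 b^2 a)*tr(b) - tr(a b a^2 b^2 a b) = x^2*y^2*z^2 - x^3*y*z - 2*x*y^3*z - x*y*z^3 + x^2*y^2 + x^2*z^2 + y^4 + y^2*z^2 + 3*x*y*z - x^2 - 4*y^2 - z^2 + 2

x^2*y^2*z^2 - x^3*y*z - 2*x*y^3*z - x*y*z^3 + x^2*y^2 + x^2*z^2 + y^4 + y^2*z^2 + 3*x*y*z - x^2 - 4*y^2 - z^2 + 2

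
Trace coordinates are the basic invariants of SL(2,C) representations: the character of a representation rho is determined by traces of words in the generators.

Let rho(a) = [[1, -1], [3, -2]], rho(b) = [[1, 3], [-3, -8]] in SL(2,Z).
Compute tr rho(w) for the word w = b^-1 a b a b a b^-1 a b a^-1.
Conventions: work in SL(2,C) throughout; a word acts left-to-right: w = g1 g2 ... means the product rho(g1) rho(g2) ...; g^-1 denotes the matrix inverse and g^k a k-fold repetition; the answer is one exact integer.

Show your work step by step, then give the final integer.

-13612291

rho(b^-1) = [[-8, -3], [3, 1]]
... * rho(a) = [[1, -1], [3, -2]]  ->  [[-17, 14], [6, -5]]
... * rho(b) = [[1, 3], [-3, -8]]  ->  [[-59, -163], [21, 58]]
... * rho(a) = [[1, -1], [3, -2]]  ->  [[-548, 385], [195, -137]]
... * rho(b) = [[1, 3], [-3, -8]]  ->  [[-1703, -4724], [606, 1681]]
... * rho(a) = [[1, -1], [3, -2]]  ->  [[-15875, 11151], [5649, -3968]]
... * rho(b^-1) = [[-8, -3], [3, 1]]  ->  [[160453, 58776], [-57096, -20915]]
... * rho(a) = [[1, -1], [3, -2]]  ->  [[336781, -278005], [-119841, 98926]]
... * rho(b) = [[1, 3], [-3, -8]]  ->  [[1170796, 3234383], [-416619, -1150931]]
... * rho(a^-1) = [[-2, 1], [-3, 1]]  ->  [[-12044741, 4405179], [4286031, -1567550]]
tr = -12044741 + -1567550 = -13612291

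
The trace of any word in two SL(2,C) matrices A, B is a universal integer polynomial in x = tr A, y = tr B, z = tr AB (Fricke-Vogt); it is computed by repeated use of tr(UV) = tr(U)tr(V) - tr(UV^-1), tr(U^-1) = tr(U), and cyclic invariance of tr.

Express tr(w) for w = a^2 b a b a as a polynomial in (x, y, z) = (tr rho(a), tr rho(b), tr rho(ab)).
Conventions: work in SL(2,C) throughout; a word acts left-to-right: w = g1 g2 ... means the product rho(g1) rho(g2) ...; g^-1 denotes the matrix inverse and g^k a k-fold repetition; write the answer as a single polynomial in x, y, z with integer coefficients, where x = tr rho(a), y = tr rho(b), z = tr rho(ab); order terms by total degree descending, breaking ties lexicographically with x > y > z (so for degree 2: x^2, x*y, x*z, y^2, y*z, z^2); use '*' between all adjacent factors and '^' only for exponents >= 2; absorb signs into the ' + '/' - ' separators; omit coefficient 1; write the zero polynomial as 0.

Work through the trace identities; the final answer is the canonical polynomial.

tr(b a b a) = tr(a b)*tr(a b) - tr(1) = z^2 - 2
so tr(b a b) = tr(b)*tr(a b) - tr(a) = y*z - x
tr(b a b a^2) = tr(a)*tr(b a b a) - tr(b a b) = x*z^2 - y*z - x
tr(a^2 b a b a) = tr(a)*tr(b a b a^2) - tr(b a b a) = x^2*z^2 - x*y*z - x^2 - z^2 + 2

x^2*z^2 - x*y*z - x^2 - z^2 + 2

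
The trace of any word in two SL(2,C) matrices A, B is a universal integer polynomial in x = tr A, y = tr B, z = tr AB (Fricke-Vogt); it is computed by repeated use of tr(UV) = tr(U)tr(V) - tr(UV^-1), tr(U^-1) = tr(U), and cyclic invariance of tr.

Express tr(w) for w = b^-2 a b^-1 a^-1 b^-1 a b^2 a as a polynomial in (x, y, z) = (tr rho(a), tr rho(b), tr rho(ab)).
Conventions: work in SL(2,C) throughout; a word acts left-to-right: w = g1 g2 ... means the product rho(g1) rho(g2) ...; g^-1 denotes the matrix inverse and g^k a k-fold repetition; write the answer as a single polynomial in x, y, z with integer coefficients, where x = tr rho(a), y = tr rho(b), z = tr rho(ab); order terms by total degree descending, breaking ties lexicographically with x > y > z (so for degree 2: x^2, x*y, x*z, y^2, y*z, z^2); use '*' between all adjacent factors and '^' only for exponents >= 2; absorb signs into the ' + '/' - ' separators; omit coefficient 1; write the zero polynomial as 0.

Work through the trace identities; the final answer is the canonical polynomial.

x^2*y^4*z^2 - 2*x^3*y^3*z - x*y^5*z - 2*x*y^3*z^3 + x^4*y^2 + x^2*y^4 + 2*x^2*y^2*z^2 + y^4*z^2 + y^2*z^4 + x^3*y*z + 5*x*y^3*z - x^4 - 5*x^2*y^2 - x^2*z^2 - y^4 - 5*y^2*z^2 - 2*x*y*z + 4*x^2 + 4*y^2 + z^2 - 2

reduce: tr(a^2 b) = tr(a)*tr(b a) - tr(b)  (reduce the a square) = x*z - y
reduce: tr(a^2) = tr(a)*tr(a) - tr(1)  (reduce the a square) = x^2 - 2
so tr(a b^2 a) = tr(b)*tr(a^2 b) - tr(a^2)  (reduce the b square) = x*y*z - x^2 - y^2 + 2
tr(a b a b) = tr(b a)*tr(b a) - tr(1)  (split on b) = z^2 - 2
tr(a b^2 a b) = tr(b)*tr(a b a b) - tr(a b a)  (reduce the b square) = y*z^2 - x*z - y
reduce: tr(a b^2 a b^-1) = tr(a b^2 a)*tr(b) - tr(a b^2 a b)  (eliminate b^-1) = x*y^2*z - x^2*y - y^3 - y*z^2 + x*z + 3*y
reduce: tr(b^-2 a b^2 a) = tr(a b^2 a b^-1)*tr(b) - tr(a b^2 a)  (eliminate b^-1) = x*y^3*z - x^2*y^2 - y^4 - y^2*z^2 + x^2 + 4*y^2 - 2
so tr(b^-1 a b^2 a b^-2) = tr(b^-2 a b^2 a)*tr(b) - tr(b^-2 a b^2 a b)  (eliminate b^-1) = x*y^4*z - x^2*y^3 - y^5 - y^3*z^2 - x*y^2*z + 2*x^2*y + 5*y^3 + y*z^2 - x*z - 5*y
tr(a b^2) = tr(b)*tr(a b) - tr(a)  (reduce the b square) = y*z - x
tr(a^2 b^2 a) = tr(a)*tr(a b^2 a) - tr(a b^2)  (reduce the a square) = x^2*y*z - x^3 - x*y^2 - y*z + 3*x
so tr(b^2 a b) = tr(b)*tr(a b^2) - tr(a b)  (reduce the b square) = y^2*z - x*y - z
reduce: tr(a^2 b^2 a b) = tr(a)*tr(b^2 a b a) - tr(b^2 a b)  (reduce the a square) = x*y*z^2 - x^2*z - y^2*z + z
tr(a^2 b^2 a b^-1) = tr(a^2 b^2 a)*tr(b) - tr(a^2 b^2 a b)  (eliminate b^-1) = x^2*y^2*z - x^3*y - x*y^3 - x*y*z^2 + x^2*z + 3*x*y - z
so tr(a b^2 a b^-2 a) = tr(a^2 b^2 a b^-1)*tr(b) - tr(a^2 b^2 a)  (eliminate b^-1) = x^2*y^3*z - x^3*y^2 - x*y^4 - x*y^2*z^2 + x^3 + 4*x*y^2 - 3*x
so tr(b a^2 b^2) = tr(b)*tr(b a^2 b) - tr(b a^2)  (reduce the b square) = x*y^2*z - x^2*y - y^3 - x*z + 3*y
reduce: tr(a b a^2 b^2 a) = tr(a)*tr(b a^2 b^2 a) - tr(b a^2 b^2)  (reduce the a square) = x^2*y*z^2 - x^3*z - 2*x*y^2*z + x^2*y + y^3 + 2*x*z - 3*y
so tr(a b a b a b) = tr(a b)*tr(a b a b) - tr(a^-1 b^-1)  (split on a) = z^3 - 3*z
reduce: tr(a b a b a) = tr(a)*tr(b a b a) - tr(b a b)  (reduce the a square) = x*z^2 - y*z - x
tr(b^2 a b a b a) = tr(b)*tr(a b a b a b) - tr(a b a b a)  (reduce the b square) = y*z^3 - x*z^2 - 2*y*z + x
tr(b^2 a b a b) = tr(b)*tr(a b a b^2) - tr(a b a b)  (reduce the b square) = y^2*z^2 - x*y*z - y^2 - z^2 + 2
reduce: tr(a b a^2 b^2 a b) = tr(a)*tr(b^2 a b a b a) - tr(b^2 a b a b)  (reduce the a square) = x*y*z^3 - x^2*z^2 - y^2*z^2 - x*y*z + x^2 + y^2 + z^2 - 2
reduce: tr(b^-1 a b a^2 b^2 a) = tr(a b a^2 b^2 a)*tr(b) - tr(a b a^2 b^2 a b)  (eliminate b^-1) = x^2*y^2*z^2 - x^3*y*z - 2*x*y^3*z - x*y*z^3 + x^2*y^2 + x^2*z^2 + y^4 + y^2*z^2 + 3*x*y*z - x^2 - 4*y^2 - z^2 + 2
reduce: tr(a b^2 a b^-2 a b a) = tr(b^-1 a b a^2 b^2 a)*tr(b) - tr(b^-1 a b a^2 b^2 a b)  (eliminate b^-1) = x^2*y^3*z^2 - x^3*y^2*z - 2*x*y^4*z - x*y^2*z^3 + x^2*y^3 + y^5 + y^3*z^2 + x^3*z + 5*x*y^2*z - 2*x^2*y - 5*y^3 - y*z^2 - 2*x*z + 5*y
reduce: tr(a b a b a b^2 a) = tr(a)*tr(b a b a b^2 a) - tr(b a b a b^2)  (reduce the a square) = x*y*z^3 - x^2*z^2 - y^2*z^2 - x*y*z + x^2 + y^2 + z^2 - 2
reduce: tr(a b a b a b a b) = tr(a b)*tr(a b a b a b) - tr(a^-1 b^-1 a^-1 b^-1)  (split on a) = z^4 - 4*z^2 + 2
tr(a b a b a b a) = tr(a)*tr(b a b a b a) - tr(b a b a b)  (reduce the a square) = x*z^3 - y*z^2 - 2*x*z + y
tr(a b a b a b^2 a b) = tr(b)*tr(a b a b a b a b) - tr(a b a b a b a)  (reduce the b square) = y*z^4 - x*z^3 - 3*y*z^2 + 2*x*z + y
reduce: tr(b^-1 a b a b a b^2 a) = tr(a b a b a b^2 a)*tr(b) - tr(a b a b a b^2 a b)  (eliminate b^-1) = x*y^2*z^3 - x^2*y*z^2 - y^3*z^2 - y*z^4 - x*y^2*z + x*z^3 + x^2*y + y^3 + 4*y*z^2 - 2*x*z - 3*y
tr(a b^2 a b^-2 a b a b) = tr(b^-1 a b a b a b^2 a)*tr(b) - tr(b^-1 a b a b a b^2 a b)  (eliminate b^-1) = x*y^3*z^3 - x^2*y^2*z^2 - y^4*z^2 - y^2*z^4 - x*y^3*z + x^2*y^2 + x^2*z^2 + y^4 + 5*y^2*z^2 - x*y*z - x^2 - 4*y^2 - z^2 + 2
tr(b^-1 a b^2 a b^-2 a b a) = tr(a b^2 a b^-2 a b a)*tr(b) - tr(a b^2 a b^-2 a b a b)  (eliminate b^-1) = x^2*y^4*z^2 - x^3*y^3*z - 2*x*y^5*z - 2*x*y^3*z^3 + x^2*y^4 + x^2*y^2*z^2 + y^6 + 2*y^4*z^2 + y^2*z^4 + x^3*y*z + 6*x*y^3*z - 3*x^2*y^2 - x^2*z^2 - 6*y^4 - 6*y^2*z^2 - x*y*z + x^2 + 9*y^2 + z^2 - 2
reduce: tr(a^-1 b^-1 a b^2 a b^-2 a b) = tr(b^-1 a b^2 a b^-2 a b)*tr(a) - tr(b^-1 a b^2 a b^-2 a b a)  (eliminate a^-1) = -x^2*y^4*z^2 + 2*x^3*y^3*z + 2*x*y^5*z + 2*x*y^3*z^3 - x^4*y^2 - 2*x^2*y^4 - 2*x^2*y^2*z^2 - y^6 - 2*y^4*z^2 - y^2*z^4 - x^3*y*z - 6*x*y^3*z + x^4 + 7*x^2*y^2 + x^2*z^2 + 6*y^4 + 6*y^2*z^2 + x*y*z - 4*x^2 - 9*y^2 - z^2 + 2
tr(b^-2 a b^-1 a^-1 b^-1 a b^2 a) = tr(a^-1 b^-1 a b^2 a b^-2 a)*tr(b) - tr(a^-1 b^-1 a b^2 a b^-2 a b)  (eliminate b^-1) = x^2*y^4*z^2 - 2*x^3*y^3*z - x*y^5*z - 2*x*y^3*z^3 + x^4*y^2 + x^2*y^4 + 2*x^2*y^2*z^2 + y^4*z^2 + y^2*z^4 + x^3*y*z + 5*x*y^3*z - x^4 - 5*x^2*y^2 - x^2*z^2 - y^4 - 5*y^2*z^2 - 2*x*y*z + 4*x^2 + 4*y^2 + z^2 - 2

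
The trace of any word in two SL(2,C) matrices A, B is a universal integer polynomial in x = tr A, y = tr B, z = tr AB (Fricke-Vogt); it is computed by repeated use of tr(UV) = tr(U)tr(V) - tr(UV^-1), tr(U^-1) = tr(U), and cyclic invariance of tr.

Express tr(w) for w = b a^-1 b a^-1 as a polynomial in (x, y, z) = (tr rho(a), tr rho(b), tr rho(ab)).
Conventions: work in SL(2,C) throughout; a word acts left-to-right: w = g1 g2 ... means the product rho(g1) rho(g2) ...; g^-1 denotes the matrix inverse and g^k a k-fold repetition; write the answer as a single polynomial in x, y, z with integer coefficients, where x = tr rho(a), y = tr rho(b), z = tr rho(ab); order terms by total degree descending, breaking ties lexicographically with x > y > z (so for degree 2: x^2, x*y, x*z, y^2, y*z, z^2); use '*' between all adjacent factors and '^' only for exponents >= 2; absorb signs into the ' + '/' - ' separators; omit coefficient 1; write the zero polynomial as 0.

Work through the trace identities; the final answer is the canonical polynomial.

x^2*y^2 - 2*x*y*z + z^2 - 2

trace(b^2) = trace(b) * trace(b) - trace(1) = y^2 - 2
trace(b^2 a) = trace(b) * trace(a b) - trace(a) = y*z - x
trace(b a^-1 b) = trace(b^2) * trace(a) - trace(b^2 a) = x*y^2 - y*z - x
trace(b a b a) = trace(b a) * trace(b a) - trace(1) = z^2 - 2
trace(b a^-1 b a) = trace(b a b) * trace(a) - trace(b a b a) = x*y*z - x^2 - z^2 + 2
trace(b a^-1 b a^-1) = trace(b a^-1 b) * trace(a) - trace(b a^-1 b a) = x^2*y^2 - 2*x*y*z + z^2 - 2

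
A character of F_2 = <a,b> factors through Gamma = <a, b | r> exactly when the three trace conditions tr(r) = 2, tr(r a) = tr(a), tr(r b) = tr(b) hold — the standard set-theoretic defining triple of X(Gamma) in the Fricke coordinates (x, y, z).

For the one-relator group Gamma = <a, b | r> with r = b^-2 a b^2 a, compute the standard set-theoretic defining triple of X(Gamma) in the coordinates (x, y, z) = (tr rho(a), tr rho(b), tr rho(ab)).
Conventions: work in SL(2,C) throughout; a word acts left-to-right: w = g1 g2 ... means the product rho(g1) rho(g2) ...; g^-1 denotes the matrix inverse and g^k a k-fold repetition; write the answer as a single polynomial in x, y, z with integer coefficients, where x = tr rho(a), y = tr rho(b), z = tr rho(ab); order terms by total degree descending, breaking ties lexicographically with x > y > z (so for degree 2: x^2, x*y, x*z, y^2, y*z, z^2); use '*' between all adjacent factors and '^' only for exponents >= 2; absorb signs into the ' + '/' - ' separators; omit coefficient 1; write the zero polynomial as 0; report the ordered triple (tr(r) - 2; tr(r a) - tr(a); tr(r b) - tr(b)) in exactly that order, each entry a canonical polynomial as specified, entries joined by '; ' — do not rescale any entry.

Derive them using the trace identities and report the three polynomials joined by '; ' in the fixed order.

x*y^3*z - x^2*y^2 - y^4 - y^2*z^2 + x^2 + 4*y^2 - 4; x^2*y^3*z - x^3*y^2 - x*y^4 - x*y^2*z^2 + x^3 + 4*x*y^2 - 4*x; x*y^2*z - x^2*y - y^3 - y*z^2 + x*z + 2*y

so tr(a^2 b) = tr(a) tr(b a) - tr(b)   [square of a] = x*z - y
reduce: tr(a^2) = tr(a) tr(a) - tr(1)   [square of a] = x^2 - 2
so tr(a b^2 a) = tr(b) tr(a^2 b) - tr(a^2)   [square of b] = x*y*z - x^2 - y^2 + 2
so tr(a b a b) = tr(b a) tr(b a) - tr(1)   [split at a repeated b] = z^2 - 2
tr(a b^2 a b) = tr(b) tr(a b a b) - tr(a b a)   [square of b] = y*z^2 - x*z - y
tr(b^-1 a b^2 a) = tr(a b^2 a) tr(b) - tr(a b^2 a b)   [inverse elimination on b] = x*y^2*z - x^2*y - y^3 - y*z^2 + x*z + 3*y
reduce: tr(b^-2 a b^2 a) = tr(b^-1 a b^2 a) tr(b) - tr(b^-1 a b^2 a b)   [inverse elimination on b] = x*y^3*z - x^2*y^2 - y^4 - y^2*z^2 + x^2 + 4*y^2 - 2
so tr(a^3 b) = tr(a) tr(b a^2) - tr(b a)  (reduce the a square) = x^2*z - x*y - z
tr(a^3) = tr(a) tr(a^2) - tr(a)  (reduce the a square) = x^3 - 3*x
reduce: tr(a b^2 a^2) = tr(b) tr(a^3 b) - tr(a^3)  (reduce the b square) = x^2*y*z - x^3 - x*y^2 - y*z + 3*x
reduce: tr(b a b) = tr(b) tr(a b) - tr(a)  (reduce the b square) = y*z - x
tr(b a b^2) = tr(b) tr(b a b) - tr(b a)  (reduce the b square) = y^2*z - x*y - z
tr(a b^2 a^2 b) = tr(a) tr(b a b^2 a) - tr(b a b^2)  (reduce the a square) = x*y*z^2 - x^2*z - y^2*z + z
so tr(b^-1 a b^2 a^2) = tr(a b^2 a^2) tr(b) - tr(a b^2 a^2 b)  (eliminate b^-1) = x^2*y^2*z - x^3*y - x*y^3 - x*y*z^2 + x^2*z + 3*x*y - z
reduce: tr(b^-2 a b^2 a^2) = tr(b^-1 a b^2 a^2) tr(b) - tr(b^-1 a b^2 a^2 b)  (eliminate b^-1) = x^2*y^3*z - x^3*y^2 - x*y^4 - x*y^2*z^2 + x^3 + 4*x*y^2 - 3*x
assemble the triple (tr(r) - 2; tr(r a) - x; tr(r b) - y)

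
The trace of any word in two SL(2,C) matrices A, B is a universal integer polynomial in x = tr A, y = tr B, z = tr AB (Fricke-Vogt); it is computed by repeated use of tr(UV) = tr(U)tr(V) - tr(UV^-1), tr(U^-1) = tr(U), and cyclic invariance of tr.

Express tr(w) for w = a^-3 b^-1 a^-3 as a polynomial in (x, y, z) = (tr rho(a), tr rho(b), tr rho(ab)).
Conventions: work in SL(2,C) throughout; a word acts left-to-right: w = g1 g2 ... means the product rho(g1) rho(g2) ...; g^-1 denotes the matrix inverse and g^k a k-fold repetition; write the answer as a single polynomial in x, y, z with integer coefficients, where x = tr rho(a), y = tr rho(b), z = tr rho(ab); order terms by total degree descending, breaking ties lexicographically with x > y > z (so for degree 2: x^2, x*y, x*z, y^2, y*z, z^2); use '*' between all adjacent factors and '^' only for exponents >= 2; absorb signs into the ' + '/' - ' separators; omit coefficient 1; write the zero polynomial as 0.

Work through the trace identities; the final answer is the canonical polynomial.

and trace(a^-1) = trace(a) = x
and trace(a^-2) = trace(a^-1)*trace(a) - trace(1) = x^2 - 2
next, trace(b a^-1) = trace(b)*trace(a) - trace(b a) = x*y - z
next, trace(a^-2 b) = trace(b a^-1)*trace(a) - trace(b) = x^2*y - x*z - y
trace(a^-2 b^-1) = trace(a^-2)*trace(b) - trace(a^-2 b) = x*z - y
trace(a^-1 b^-1 a^-2) = trace(a^-2 b^-1)*trace(a) - trace(a^-2 b^-1 a) = x^2*z - x*y - z
and trace(a^-4 b^-1) = trace(a^-1 b^-1 a^-2)*trace(a) - trace(a^-1 b^-1 a^-1) = x^3*z - x^2*y - 2*x*z + y
trace(a^-5 b^-1) = trace(a^-4 b^-1)*trace(a) - trace(a^-4 b^-1 a) = x^4*z - x^3*y - 3*x^2*z + 2*x*y + z
and trace(a^-3 b^-1 a^-3) = trace(a^-5 b^-1)*trace(a) - trace(a^-5 b^-1 a) = x^5*z - x^4*y - 4*x^3*z + 3*x^2*y + 3*x*z - y

x^5*z - x^4*y - 4*x^3*z + 3*x^2*y + 3*x*z - y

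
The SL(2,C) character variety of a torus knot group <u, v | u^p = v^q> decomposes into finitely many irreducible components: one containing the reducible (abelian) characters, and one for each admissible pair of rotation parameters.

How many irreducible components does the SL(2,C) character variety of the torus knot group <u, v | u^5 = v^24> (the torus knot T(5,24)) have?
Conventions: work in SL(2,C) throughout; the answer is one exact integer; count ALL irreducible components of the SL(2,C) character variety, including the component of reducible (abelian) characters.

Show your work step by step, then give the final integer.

Gamma = < u, v | u^5 = v^24 > (torus knot T(5,24)); the central element u^5 = v^24 acts as +I or -I in any irreducible SL(2,C) representation.
On an irreducible component, tr(u) is locked at 2*cos(pi*alpha/5) for some alpha in 1..4, and tr(v) at 2*cos(pi*beta/24) for some beta in 1..23.
u^5 = (-1)^alpha I and v^24 = (-1)^beta I must agree, so alpha and beta have equal parity.
Enumerate parity-matched pairs: 2*12 odd-odd plus 2*11 even-even gives 46.
Total: 46 irreducible-character components + 1 reducible (abelian) component = 47.

47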